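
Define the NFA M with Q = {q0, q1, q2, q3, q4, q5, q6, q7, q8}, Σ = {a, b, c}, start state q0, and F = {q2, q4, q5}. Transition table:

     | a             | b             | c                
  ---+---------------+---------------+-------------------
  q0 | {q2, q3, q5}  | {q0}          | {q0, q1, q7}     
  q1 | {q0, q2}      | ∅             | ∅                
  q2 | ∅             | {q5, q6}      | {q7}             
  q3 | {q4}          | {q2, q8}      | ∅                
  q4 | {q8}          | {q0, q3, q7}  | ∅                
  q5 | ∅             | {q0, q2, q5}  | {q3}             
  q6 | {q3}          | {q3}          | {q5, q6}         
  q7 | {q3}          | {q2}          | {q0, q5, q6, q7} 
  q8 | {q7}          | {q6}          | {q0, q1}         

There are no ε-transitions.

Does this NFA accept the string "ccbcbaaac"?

Start in {q0}.
Read 'c': {q0} → {q0, q1, q7}.
Read 'c': {q0, q1, q7} → {q0, q1, q5, q6, q7}.
Read 'b': {q0, q1, q5, q6, q7} → {q0, q2, q3, q5}.
Read 'c': {q0, q2, q3, q5} → {q0, q1, q3, q7}.
Read 'b': {q0, q1, q3, q7} → {q0, q2, q8}.
Read 'a': {q0, q2, q8} → {q2, q3, q5, q7}.
Read 'a': {q2, q3, q5, q7} → {q3, q4}.
Read 'a': {q3, q4} → {q4, q8}.
Read 'c': {q4, q8} → {q0, q1}.
The final set {q0, q1} contains no accepting state.

No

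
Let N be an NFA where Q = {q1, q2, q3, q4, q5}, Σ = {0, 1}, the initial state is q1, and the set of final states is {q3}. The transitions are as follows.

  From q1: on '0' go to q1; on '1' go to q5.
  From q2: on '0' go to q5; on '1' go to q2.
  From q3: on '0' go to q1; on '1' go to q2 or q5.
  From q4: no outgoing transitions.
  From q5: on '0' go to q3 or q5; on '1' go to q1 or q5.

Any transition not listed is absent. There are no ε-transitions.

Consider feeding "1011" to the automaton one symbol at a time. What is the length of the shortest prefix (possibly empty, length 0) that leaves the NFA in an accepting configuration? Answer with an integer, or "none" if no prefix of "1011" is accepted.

Start in {q1}.
Read '1': q1→{q5}; now {q5}.
Read '0': q5→{q3, q5}; now {q3, q5}.
None of the earlier sets intersect F, but {q3, q5} does.

2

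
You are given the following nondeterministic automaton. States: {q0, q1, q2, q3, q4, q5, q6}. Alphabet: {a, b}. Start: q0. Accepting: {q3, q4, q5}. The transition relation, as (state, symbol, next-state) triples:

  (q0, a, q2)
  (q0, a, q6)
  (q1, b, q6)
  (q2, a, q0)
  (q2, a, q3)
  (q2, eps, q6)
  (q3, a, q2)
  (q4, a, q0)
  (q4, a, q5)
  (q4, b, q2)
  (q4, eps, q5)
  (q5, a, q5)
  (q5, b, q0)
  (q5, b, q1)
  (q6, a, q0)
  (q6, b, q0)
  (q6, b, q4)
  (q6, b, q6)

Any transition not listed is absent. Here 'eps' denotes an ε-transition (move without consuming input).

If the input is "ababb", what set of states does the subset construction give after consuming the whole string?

{q0, q1, q2, q4, q5, q6}

Start in {q0}.
Read 'a': q0→{q2, q6}; now {q2, q6}.
Read 'b': q2→∅, q6→{q0, q4, q6}; union {q0, q4, q6}; ε-closure = {q0, q4, q5, q6}.
Read 'a': q0→{q2, q6}, q4→{q0, q5}, q5→{q5}, q6→{q0}; now {q0, q2, q5, q6}.
Read 'b': q0→∅, q2→∅, q5→{q0, q1}, q6→{q0, q4, q6}; union {q0, q1, q4, q6}; ε-closure = {q0, q1, q4, q5, q6}.
Read 'b': q0→∅, q1→{q6}, q4→{q2}, q5→{q0, q1}, q6→{q0, q4, q6}; union {q0, q1, q2, q4, q6}; ε-closure = {q0, q1, q2, q4, q5, q6}.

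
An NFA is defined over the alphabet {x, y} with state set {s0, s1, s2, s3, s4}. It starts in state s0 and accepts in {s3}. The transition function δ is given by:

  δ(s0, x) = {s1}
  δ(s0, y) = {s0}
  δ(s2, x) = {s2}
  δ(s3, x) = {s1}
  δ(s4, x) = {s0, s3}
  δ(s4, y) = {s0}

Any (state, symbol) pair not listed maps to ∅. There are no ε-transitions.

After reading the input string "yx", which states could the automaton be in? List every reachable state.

{s1}

Start in {s0}.
Read 'y': s0→{s0}; now {s0}.
Read 'x': s0→{s1}; now {s1}.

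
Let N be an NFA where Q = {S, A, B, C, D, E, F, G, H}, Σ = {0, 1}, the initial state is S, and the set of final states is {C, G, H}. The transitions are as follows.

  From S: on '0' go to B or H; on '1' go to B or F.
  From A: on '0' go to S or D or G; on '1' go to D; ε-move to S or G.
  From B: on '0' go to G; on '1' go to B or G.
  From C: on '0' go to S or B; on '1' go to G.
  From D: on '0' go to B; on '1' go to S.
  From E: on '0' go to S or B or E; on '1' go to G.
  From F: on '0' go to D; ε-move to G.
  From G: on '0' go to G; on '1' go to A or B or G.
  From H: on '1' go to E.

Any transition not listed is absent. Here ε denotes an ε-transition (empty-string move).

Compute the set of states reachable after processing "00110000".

{G}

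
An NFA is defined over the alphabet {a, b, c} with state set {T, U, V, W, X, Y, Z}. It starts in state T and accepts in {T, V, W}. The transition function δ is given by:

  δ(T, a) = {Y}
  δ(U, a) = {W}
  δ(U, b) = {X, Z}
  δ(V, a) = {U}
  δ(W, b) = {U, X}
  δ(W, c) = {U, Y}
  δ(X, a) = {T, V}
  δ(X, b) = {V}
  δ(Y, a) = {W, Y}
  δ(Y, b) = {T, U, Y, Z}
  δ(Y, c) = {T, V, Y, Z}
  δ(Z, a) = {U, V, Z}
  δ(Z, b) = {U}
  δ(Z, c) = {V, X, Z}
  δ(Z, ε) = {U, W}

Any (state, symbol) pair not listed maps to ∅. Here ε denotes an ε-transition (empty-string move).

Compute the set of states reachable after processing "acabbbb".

Start in {T}.
Read 'a': {T} → {Y}.
Read 'c': {Y} → {T, U, V, W, Y, Z}.
Read 'a': {T, U, V, W, Y, Z} → {U, V, W, Y, Z}.
Read 'b': {U, V, W, Y, Z} → {T, U, W, X, Y, Z}.
Read 'b': {T, U, W, X, Y, Z} → {T, U, V, W, X, Y, Z}.
Read 'b': {T, U, V, W, X, Y, Z} → {T, U, V, W, X, Y, Z}.
Read 'b': {T, U, V, W, X, Y, Z} → {T, U, V, W, X, Y, Z}.

{T, U, V, W, X, Y, Z}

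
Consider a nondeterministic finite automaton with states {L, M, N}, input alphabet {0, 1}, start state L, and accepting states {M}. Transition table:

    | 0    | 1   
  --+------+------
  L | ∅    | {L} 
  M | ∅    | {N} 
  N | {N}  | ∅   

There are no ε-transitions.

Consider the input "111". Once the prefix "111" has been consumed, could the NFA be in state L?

Start in {L}.
Read '1': {L} → {L}.
Read '1': {L} → {L}.
Read '1': {L} → {L}.
State L is in {L}.

Yes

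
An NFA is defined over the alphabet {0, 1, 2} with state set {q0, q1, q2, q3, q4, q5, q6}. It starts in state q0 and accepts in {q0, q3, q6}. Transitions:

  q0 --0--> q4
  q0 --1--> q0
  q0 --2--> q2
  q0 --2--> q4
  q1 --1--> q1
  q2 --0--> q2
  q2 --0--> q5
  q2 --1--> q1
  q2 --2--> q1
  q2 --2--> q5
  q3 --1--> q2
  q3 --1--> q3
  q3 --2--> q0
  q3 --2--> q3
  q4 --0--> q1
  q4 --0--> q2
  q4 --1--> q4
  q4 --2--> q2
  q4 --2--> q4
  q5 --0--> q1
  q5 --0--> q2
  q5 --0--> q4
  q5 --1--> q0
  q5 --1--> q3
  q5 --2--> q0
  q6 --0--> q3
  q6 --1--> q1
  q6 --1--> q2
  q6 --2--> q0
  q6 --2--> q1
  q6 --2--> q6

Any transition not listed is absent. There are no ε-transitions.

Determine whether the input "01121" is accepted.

No

Start in {q0}.
Read '0': {q0} → {q4}.
Read '1': {q4} → {q4}.
Read '1': {q4} → {q4}.
Read '2': {q4} → {q2, q4}.
Read '1': {q2, q4} → {q1, q4}.
The final set {q1, q4} contains no accepting state.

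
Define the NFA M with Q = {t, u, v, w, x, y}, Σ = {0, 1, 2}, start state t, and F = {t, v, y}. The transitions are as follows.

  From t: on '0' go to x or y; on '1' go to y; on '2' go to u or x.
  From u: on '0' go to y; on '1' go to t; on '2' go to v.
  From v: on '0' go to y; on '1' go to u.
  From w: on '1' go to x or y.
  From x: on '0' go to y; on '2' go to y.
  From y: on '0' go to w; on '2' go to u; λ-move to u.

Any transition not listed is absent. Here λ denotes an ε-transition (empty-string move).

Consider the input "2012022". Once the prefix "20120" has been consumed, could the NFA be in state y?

Yes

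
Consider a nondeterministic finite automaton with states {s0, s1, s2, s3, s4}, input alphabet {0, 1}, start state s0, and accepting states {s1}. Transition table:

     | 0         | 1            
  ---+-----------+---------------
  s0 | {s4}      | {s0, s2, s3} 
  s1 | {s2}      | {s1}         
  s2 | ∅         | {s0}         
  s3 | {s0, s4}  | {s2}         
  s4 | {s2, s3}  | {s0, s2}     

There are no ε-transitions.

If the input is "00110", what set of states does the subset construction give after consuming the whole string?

Start in {s0}.
Read '0': {s0} → {s4}.
Read '0': {s4} → {s2, s3}.
Read '1': {s2, s3} → {s0, s2}.
Read '1': {s0, s2} → {s0, s2, s3}.
Read '0': {s0, s2, s3} → {s0, s4}.

{s0, s4}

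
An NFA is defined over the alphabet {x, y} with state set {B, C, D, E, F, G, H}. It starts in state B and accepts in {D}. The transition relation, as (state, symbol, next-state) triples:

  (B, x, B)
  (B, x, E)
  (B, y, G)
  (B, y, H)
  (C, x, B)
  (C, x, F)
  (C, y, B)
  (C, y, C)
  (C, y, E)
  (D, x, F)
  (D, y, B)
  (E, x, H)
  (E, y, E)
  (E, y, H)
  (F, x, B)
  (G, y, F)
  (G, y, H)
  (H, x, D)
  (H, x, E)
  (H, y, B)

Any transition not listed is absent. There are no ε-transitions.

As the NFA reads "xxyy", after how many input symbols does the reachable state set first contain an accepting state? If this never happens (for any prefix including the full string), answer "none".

Start in {B}.
Read 'x': B→{B, E}; now {B, E}.
Read 'x': B→{B, E}, E→{H}; now {B, E, H}.
Read 'y': B→{G, H}, E→{E, H}, H→{B}; now {B, E, G, H}.
Read 'y': B→{G, H}, E→{E, H}, G→{F, H}, H→{B}; now {B, E, F, G, H}.
No reachable set along the way intersects F.

none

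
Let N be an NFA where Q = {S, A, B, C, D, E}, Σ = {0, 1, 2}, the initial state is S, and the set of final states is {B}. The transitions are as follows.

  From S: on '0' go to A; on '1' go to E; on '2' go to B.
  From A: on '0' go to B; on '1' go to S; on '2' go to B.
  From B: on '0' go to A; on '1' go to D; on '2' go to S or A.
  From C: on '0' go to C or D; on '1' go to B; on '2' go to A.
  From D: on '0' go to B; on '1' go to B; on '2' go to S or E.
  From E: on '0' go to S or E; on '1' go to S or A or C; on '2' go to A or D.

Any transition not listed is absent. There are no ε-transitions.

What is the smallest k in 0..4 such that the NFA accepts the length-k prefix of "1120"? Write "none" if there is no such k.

3

Start in {S}.
Read '1': S→{E}; now {E}.
Read '1': E→{S, A, C}; now {S, A, C}.
Read '2': S→{B}, A→{B}, C→{A}; now {A, B}.
None of the earlier sets intersect F, but {A, B} does.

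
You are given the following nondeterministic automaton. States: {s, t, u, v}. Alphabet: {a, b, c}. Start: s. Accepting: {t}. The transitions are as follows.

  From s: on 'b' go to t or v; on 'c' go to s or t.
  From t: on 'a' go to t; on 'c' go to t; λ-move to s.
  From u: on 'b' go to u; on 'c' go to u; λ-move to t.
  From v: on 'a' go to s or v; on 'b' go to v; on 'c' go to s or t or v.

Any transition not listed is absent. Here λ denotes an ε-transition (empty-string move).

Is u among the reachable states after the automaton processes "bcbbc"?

No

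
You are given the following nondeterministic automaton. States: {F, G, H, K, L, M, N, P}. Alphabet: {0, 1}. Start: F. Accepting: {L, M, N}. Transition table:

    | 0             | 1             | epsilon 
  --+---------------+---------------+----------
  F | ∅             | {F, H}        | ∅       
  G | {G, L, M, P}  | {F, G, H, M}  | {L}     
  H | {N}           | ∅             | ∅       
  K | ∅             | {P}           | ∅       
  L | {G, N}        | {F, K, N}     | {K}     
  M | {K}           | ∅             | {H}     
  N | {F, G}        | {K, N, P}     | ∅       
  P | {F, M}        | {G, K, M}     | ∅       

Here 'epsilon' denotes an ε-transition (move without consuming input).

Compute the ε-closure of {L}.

Begin with {L}.
ε-move L → K; add K.

{K, L}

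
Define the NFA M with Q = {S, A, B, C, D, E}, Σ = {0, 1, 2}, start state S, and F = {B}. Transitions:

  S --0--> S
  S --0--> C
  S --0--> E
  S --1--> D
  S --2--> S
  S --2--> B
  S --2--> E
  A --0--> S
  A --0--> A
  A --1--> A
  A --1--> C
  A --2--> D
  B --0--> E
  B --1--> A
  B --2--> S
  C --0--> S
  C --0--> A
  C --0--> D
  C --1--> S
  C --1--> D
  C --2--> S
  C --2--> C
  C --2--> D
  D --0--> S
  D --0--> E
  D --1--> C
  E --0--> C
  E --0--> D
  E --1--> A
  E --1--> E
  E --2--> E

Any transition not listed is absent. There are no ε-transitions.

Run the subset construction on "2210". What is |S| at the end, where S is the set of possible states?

5

Start in {S}.
Read '2': S→{S, B, E}; now {S, B, E}.
Read '2': S→{S, B, E}, B→{S}, E→{E}; now {S, B, E}.
Read '1': S→{D}, B→{A}, E→{A, E}; now {A, D, E}.
Read '0': A→{S, A}, D→{S, E}, E→{C, D}; now {S, A, C, D, E}.
That set has 5 states.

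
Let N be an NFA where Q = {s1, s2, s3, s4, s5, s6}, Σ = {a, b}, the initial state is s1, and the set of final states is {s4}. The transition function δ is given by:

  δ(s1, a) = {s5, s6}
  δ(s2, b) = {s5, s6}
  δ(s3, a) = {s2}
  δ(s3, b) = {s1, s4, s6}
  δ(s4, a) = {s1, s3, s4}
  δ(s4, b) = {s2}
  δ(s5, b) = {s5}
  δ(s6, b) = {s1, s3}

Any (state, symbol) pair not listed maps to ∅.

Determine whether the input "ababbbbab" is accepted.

Start in {s1}.
Read 'a': s1→{s5, s6}; now {s5, s6}.
Read 'b': s5→{s5}, s6→{s1, s3}; now {s1, s3, s5}.
Read 'a': s1→{s5, s6}, s3→{s2}, s5→∅; now {s2, s5, s6}.
Read 'b': s2→{s5, s6}, s5→{s5}, s6→{s1, s3}; now {s1, s3, s5, s6}.
Read 'b': s1→∅, s3→{s1, s4, s6}, s5→{s5}, s6→{s1, s3}; now {s1, s3, s4, s5, s6}.
Read 'b': s1→∅, s3→{s1, s4, s6}, s4→{s2}, s5→{s5}, s6→{s1, s3}; now {s1, s2, s3, s4, s5, s6}.
Read 'b': s1→∅, s2→{s5, s6}, s3→{s1, s4, s6}, s4→{s2}, s5→{s5}, s6→{s1, s3}; now {s1, s2, s3, s4, s5, s6}.
Read 'a': s1→{s5, s6}, s2→∅, s3→{s2}, s4→{s1, s3, s4}, s5→∅, s6→∅; now {s1, s2, s3, s4, s5, s6}.
Read 'b': s1→∅, s2→{s5, s6}, s3→{s1, s4, s6}, s4→{s2}, s5→{s5}, s6→{s1, s3}; now {s1, s2, s3, s4, s5, s6}.
The final set {s1, s2, s3, s4, s5, s6} contains the accepting state s4.

Yes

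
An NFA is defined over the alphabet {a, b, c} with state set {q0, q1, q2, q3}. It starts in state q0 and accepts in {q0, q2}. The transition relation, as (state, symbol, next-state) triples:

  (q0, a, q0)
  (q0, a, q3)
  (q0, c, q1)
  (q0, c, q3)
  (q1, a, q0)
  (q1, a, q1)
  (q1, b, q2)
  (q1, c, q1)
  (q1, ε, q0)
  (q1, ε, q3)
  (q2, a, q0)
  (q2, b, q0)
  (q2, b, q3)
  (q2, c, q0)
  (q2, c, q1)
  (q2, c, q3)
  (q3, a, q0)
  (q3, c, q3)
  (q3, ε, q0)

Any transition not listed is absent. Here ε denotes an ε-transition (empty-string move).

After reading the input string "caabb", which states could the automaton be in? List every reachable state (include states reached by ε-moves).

Start in {q0}.
Read 'c': {q0} → {q0, q1, q3}.
Read 'a': {q0, q1, q3} → {q0, q1, q3}.
Read 'a': {q0, q1, q3} → {q0, q1, q3}.
Read 'b': {q0, q1, q3} → {q2}.
Read 'b': {q2} → {q0, q3}.

{q0, q3}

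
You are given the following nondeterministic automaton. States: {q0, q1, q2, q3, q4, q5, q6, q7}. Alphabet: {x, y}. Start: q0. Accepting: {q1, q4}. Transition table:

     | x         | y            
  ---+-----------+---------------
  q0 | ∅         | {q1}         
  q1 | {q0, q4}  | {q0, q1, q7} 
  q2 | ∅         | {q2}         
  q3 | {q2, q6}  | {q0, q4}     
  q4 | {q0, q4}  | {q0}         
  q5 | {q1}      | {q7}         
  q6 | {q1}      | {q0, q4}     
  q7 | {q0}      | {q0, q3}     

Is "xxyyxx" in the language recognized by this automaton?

No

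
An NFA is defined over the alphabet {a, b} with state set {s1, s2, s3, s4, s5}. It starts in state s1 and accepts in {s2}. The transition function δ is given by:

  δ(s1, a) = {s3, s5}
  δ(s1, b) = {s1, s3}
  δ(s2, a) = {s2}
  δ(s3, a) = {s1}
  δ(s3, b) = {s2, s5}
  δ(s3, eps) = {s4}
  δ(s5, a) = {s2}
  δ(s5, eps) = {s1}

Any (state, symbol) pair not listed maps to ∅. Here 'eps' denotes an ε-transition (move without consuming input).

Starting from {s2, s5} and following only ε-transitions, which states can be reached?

Begin with {s2, s5}.
ε-move s5 → s1; add s1.

{s1, s2, s5}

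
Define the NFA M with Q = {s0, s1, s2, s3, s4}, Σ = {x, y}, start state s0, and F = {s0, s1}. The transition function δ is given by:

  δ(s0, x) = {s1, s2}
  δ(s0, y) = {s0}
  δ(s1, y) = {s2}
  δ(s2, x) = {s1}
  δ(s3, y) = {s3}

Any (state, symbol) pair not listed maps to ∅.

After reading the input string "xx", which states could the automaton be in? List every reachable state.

Start in {s0}.
Read 'x': {s0} → {s1, s2}.
Read 'x': {s1, s2} → {s1}.

{s1}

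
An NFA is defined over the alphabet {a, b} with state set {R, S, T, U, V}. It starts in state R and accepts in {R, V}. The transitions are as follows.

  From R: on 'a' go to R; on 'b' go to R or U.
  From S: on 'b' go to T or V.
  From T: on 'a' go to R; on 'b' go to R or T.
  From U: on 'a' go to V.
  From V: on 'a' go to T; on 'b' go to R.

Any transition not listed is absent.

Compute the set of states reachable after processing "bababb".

{R, U}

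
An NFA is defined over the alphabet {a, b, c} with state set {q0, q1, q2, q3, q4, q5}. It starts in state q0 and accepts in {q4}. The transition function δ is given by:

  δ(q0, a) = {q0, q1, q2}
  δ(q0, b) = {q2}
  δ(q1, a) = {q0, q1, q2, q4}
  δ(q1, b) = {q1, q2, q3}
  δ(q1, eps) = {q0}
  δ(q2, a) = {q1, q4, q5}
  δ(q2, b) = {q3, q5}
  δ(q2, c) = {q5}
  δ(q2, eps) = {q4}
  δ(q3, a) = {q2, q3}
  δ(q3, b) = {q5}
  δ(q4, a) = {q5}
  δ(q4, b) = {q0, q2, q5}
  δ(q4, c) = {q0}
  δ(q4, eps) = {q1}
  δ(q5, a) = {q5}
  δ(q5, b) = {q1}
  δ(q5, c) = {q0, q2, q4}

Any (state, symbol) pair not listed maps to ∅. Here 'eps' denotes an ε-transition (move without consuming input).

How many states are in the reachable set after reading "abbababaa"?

Start in {q0}.
Read 'a': {q0} → {q0, q1, q2, q4}.
Read 'b': {q0, q1, q2, q4} → {q0, q1, q2, q3, q4, q5}.
Read 'b': {q0, q1, q2, q3, q4, q5} → {q0, q1, q2, q3, q4, q5}.
Read 'a': {q0, q1, q2, q3, q4, q5} → {q0, q1, q2, q3, q4, q5}.
Read 'b': {q0, q1, q2, q3, q4, q5} → {q0, q1, q2, q3, q4, q5}.
Read 'a': {q0, q1, q2, q3, q4, q5} → {q0, q1, q2, q3, q4, q5}.
Read 'b': {q0, q1, q2, q3, q4, q5} → {q0, q1, q2, q3, q4, q5}.
Read 'a': {q0, q1, q2, q3, q4, q5} → {q0, q1, q2, q3, q4, q5}.
Read 'a': {q0, q1, q2, q3, q4, q5} → {q0, q1, q2, q3, q4, q5}.
That set has 6 states.

6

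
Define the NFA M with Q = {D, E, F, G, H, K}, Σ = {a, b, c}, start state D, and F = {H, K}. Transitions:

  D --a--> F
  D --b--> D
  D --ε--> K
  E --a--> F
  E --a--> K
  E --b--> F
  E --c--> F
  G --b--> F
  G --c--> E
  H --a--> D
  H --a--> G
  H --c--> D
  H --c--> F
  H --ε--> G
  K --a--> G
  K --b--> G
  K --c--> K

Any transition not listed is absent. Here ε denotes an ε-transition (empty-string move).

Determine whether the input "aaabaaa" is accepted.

No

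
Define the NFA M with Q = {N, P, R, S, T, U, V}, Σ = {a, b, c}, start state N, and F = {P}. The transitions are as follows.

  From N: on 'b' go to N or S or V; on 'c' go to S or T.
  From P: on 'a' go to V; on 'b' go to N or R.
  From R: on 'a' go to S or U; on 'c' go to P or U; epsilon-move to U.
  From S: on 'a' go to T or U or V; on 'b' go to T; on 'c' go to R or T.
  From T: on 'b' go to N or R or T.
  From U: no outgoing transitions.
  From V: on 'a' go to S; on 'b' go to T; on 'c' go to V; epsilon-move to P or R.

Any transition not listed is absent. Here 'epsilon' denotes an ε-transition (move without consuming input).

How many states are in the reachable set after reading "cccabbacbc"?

Start in {N}.
Read 'c': N→{S, T}; now {S, T}.
Read 'c': S→{R, T}, T→∅; union {R, T}; ε-closure = {R, T, U}.
Read 'c': R→{P, U}, T→∅, U→∅; now {P, U}.
Read 'a': P→{V}, U→∅; union {V}; ε-closure = {P, R, U, V}.
Read 'b': P→{N, R}, R→∅, U→∅, V→{T}; union {N, R, T}; ε-closure = {N, R, T, U}.
Read 'b': N→{N, S, V}, R→∅, T→{N, R, T}, U→∅; union {N, R, S, T, V}; ε-closure = {N, P, R, S, T, U, V}.
Read 'a': N→∅, P→{V}, R→{S, U}, S→{T, U, V}, T→∅, U→∅, V→{S}; union {S, T, U, V}; ε-closure = {P, R, S, T, U, V}.
Read 'c': P→∅, R→{P, U}, S→{R, T}, T→∅, U→∅, V→{V}; now {P, R, T, U, V}.
Read 'b': P→{N, R}, R→∅, T→{N, R, T}, U→∅, V→{T}; union {N, R, T}; ε-closure = {N, R, T, U}.
Read 'c': N→{S, T}, R→{P, U}, T→∅, U→∅; now {P, S, T, U}.
That set has 4 states.

4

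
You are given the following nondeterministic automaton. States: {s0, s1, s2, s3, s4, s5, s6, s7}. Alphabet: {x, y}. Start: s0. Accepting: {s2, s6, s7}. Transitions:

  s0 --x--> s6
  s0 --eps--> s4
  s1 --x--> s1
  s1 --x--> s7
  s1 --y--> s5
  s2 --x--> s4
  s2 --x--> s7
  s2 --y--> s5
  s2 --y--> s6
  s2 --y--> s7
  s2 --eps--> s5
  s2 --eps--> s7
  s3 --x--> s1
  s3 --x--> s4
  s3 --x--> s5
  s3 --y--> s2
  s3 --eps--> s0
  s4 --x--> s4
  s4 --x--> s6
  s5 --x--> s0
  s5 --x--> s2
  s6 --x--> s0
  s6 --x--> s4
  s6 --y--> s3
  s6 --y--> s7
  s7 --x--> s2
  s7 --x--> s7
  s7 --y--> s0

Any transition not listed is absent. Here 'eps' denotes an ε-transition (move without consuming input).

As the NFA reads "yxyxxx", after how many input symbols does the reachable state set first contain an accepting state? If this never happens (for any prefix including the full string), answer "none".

none

Start: ε-closure({s0}) = {s0, s4}.
Read 'y': {s0, s4} → ∅.
The set is empty and remains empty for the remaining 5 symbols.
No reachable set along the way intersects F.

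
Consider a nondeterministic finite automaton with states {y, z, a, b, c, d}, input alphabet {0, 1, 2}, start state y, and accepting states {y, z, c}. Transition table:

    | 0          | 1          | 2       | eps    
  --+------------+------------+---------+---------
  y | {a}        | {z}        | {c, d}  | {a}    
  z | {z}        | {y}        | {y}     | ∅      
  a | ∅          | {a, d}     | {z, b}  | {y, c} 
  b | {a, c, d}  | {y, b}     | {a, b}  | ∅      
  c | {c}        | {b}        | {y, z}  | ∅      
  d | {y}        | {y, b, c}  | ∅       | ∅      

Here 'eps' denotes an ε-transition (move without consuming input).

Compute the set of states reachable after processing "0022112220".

Start: ε-closure({y}) = {y, a, c}.
Read '0': y→{a}, a→∅, c→{c}; union {a, c}; ε-closure = {y, a, c}.
Read '0': y→{a}, a→∅, c→{c}; union {a, c}; ε-closure = {y, a, c}.
Read '2': y→{c, d}, a→{z, b}, c→{y, z}; union {y, z, b, c, d}; ε-closure = {y, z, a, b, c, d}.
Read '2': y→{c, d}, z→{y}, a→{z, b}, b→{a, b}, c→{y, z}, d→∅; now {y, z, a, b, c, d}.
Read '1': y→{z}, z→{y}, a→{a, d}, b→{y, b}, c→{b}, d→{y, b, c}; now {y, z, a, b, c, d}.
Read '1': y→{z}, z→{y}, a→{a, d}, b→{y, b}, c→{b}, d→{y, b, c}; now {y, z, a, b, c, d}.
Read '2': y→{c, d}, z→{y}, a→{z, b}, b→{a, b}, c→{y, z}, d→∅; now {y, z, a, b, c, d}.
Read '2': y→{c, d}, z→{y}, a→{z, b}, b→{a, b}, c→{y, z}, d→∅; now {y, z, a, b, c, d}.
Read '2': y→{c, d}, z→{y}, a→{z, b}, b→{a, b}, c→{y, z}, d→∅; now {y, z, a, b, c, d}.
Read '0': y→{a}, z→{z}, a→∅, b→{a, c, d}, c→{c}, d→{y}; now {y, z, a, c, d}.

{y, z, a, c, d}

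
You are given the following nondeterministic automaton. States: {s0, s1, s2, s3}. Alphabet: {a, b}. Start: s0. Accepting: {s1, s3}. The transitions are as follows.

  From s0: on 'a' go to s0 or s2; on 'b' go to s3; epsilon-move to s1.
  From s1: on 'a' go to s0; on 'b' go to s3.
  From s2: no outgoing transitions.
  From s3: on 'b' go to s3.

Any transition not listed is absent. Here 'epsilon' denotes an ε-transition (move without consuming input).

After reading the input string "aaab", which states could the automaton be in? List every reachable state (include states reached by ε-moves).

{s3}

Start: ε-closure({s0}) = {s0, s1}.
Read 'a': s0→{s0, s2}, s1→{s0}; union {s0, s2}; ε-closure = {s0, s1, s2}.
Read 'a': s0→{s0, s2}, s1→{s0}, s2→∅; union {s0, s2}; ε-closure = {s0, s1, s2}.
Read 'a': s0→{s0, s2}, s1→{s0}, s2→∅; union {s0, s2}; ε-closure = {s0, s1, s2}.
Read 'b': s0→{s3}, s1→{s3}, s2→∅; now {s3}.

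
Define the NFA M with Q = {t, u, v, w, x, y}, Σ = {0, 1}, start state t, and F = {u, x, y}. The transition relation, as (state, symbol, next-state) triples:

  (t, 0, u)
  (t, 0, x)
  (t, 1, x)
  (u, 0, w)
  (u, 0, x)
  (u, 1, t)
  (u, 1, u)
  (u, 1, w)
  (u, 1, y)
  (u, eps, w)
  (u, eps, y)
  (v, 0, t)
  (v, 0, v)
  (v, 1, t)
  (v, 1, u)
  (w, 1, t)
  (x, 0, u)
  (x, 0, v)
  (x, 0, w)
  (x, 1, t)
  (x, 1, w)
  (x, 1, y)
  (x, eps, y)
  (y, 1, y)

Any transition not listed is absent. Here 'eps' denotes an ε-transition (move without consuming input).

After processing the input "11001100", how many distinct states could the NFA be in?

Start in {t}.
Read '1': {t} → {x, y}.
Read '1': {x, y} → {t, w, y}.
Read '0': {t, w, y} → {u, w, x, y}.
Read '0': {u, w, x, y} → {u, v, w, x, y}.
Read '1': {u, v, w, x, y} → {t, u, w, y}.
Read '1': {t, u, w, y} → {t, u, w, x, y}.
Read '0': {t, u, w, x, y} → {u, v, w, x, y}.
Read '0': {u, v, w, x, y} → {t, u, v, w, x, y}.
That set has 6 states.

6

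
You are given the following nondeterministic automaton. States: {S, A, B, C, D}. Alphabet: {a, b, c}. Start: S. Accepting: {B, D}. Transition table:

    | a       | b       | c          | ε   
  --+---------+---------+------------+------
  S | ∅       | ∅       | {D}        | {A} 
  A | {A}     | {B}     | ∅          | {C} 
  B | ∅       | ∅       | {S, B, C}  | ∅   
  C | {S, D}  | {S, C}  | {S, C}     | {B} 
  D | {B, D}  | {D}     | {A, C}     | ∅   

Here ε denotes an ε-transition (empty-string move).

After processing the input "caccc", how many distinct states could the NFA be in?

Start: ε-closure({S}) = {S, A, B, C}.
Read 'c': S→{D}, A→∅, B→{S, B, C}, C→{S, C}; union {S, B, C, D}; ε-closure = {S, A, B, C, D}.
Read 'a': S→∅, A→{A}, B→∅, C→{S, D}, D→{B, D}; union {S, A, B, D}; ε-closure = {S, A, B, C, D}.
Read 'c': S→{D}, A→∅, B→{S, B, C}, C→{S, C}, D→{A, C}; now {S, A, B, C, D}.
Read 'c': S→{D}, A→∅, B→{S, B, C}, C→{S, C}, D→{A, C}; now {S, A, B, C, D}.
Read 'c': S→{D}, A→∅, B→{S, B, C}, C→{S, C}, D→{A, C}; now {S, A, B, C, D}.
That set has 5 states.

5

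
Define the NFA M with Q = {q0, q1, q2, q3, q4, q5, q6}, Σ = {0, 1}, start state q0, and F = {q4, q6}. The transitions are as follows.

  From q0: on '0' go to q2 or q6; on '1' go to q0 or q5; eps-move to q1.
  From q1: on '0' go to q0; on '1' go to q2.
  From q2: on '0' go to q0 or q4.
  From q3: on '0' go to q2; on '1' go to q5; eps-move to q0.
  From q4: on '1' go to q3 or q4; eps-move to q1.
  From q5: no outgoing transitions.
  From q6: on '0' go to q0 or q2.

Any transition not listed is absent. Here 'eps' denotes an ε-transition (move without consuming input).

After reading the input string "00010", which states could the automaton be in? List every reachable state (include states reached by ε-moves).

{q0, q1, q2, q4, q6}

Start: ε-closure({q0}) = {q0, q1}.
Read '0': {q0, q1} → {q0, q1, q2, q6}.
Read '0': {q0, q1, q2, q6} → {q0, q1, q2, q4, q6}.
Read '0': {q0, q1, q2, q4, q6} → {q0, q1, q2, q4, q6}.
Read '1': {q0, q1, q2, q4, q6} → {q0, q1, q2, q3, q4, q5}.
Read '0': {q0, q1, q2, q3, q4, q5} → {q0, q1, q2, q4, q6}.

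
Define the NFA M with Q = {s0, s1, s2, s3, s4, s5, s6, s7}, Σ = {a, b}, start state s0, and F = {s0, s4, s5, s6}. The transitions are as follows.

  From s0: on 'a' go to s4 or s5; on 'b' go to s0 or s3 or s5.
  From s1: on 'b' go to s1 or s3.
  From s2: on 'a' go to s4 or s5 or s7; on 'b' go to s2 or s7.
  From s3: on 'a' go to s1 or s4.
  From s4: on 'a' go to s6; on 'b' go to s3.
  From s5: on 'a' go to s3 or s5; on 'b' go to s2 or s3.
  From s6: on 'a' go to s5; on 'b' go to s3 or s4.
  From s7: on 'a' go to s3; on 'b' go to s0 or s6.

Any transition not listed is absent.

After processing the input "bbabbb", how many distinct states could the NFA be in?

Start in {s0}.
Read 'b': {s0} → {s0, s3, s5}.
Read 'b': {s0, s3, s5} → {s0, s2, s3, s5}.
Read 'a': {s0, s2, s3, s5} → {s1, s3, s4, s5, s7}.
Read 'b': {s1, s3, s4, s5, s7} → {s0, s1, s2, s3, s6}.
Read 'b': {s0, s1, s2, s3, s6} → {s0, s1, s2, s3, s4, s5, s7}.
Read 'b': {s0, s1, s2, s3, s4, s5, s7} → {s0, s1, s2, s3, s5, s6, s7}.
That set has 7 states.

7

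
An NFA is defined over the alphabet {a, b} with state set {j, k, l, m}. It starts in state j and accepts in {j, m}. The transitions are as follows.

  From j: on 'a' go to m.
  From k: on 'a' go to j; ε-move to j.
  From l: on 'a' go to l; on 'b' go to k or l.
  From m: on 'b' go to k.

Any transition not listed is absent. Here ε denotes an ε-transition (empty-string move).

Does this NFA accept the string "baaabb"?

No

Start in {j}.
Read 'b': j→∅; now ∅.
The set is empty and remains empty for the remaining 5 symbols.
The final set ∅ contains no accepting state.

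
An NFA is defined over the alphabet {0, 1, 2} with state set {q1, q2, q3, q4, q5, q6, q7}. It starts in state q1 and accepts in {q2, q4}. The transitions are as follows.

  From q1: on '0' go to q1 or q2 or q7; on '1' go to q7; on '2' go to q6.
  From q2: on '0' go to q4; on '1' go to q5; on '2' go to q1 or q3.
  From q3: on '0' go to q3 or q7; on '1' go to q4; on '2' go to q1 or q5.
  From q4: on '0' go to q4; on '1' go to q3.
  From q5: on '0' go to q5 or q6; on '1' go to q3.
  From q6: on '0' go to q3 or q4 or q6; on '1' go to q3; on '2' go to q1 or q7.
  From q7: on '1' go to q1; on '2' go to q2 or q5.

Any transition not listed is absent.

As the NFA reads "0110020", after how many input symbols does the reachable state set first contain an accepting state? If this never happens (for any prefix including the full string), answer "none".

1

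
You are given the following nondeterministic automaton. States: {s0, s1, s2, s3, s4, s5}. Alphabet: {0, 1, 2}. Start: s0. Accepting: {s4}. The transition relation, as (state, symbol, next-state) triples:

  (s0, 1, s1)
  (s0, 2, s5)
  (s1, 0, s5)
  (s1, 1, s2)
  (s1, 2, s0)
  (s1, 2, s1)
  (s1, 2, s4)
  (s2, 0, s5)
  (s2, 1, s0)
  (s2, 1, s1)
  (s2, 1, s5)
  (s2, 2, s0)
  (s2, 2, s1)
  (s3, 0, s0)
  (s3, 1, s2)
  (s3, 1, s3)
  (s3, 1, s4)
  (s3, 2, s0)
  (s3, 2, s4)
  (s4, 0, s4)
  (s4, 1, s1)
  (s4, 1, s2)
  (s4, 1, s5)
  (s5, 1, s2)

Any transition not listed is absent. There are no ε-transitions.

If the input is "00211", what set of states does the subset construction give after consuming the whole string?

∅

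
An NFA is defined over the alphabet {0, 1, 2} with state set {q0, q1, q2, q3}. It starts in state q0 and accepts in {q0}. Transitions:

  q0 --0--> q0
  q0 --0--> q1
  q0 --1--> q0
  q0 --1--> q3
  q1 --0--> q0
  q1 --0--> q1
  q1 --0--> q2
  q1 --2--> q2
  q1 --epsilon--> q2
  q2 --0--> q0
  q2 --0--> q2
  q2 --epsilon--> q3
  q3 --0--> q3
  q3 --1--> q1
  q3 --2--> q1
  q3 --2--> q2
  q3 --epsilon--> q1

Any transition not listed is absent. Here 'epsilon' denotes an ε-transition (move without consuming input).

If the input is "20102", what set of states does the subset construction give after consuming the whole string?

Start in {q0}.
Read '2': q0→∅; now ∅.
The set is empty and remains empty for the remaining 4 symbols.

∅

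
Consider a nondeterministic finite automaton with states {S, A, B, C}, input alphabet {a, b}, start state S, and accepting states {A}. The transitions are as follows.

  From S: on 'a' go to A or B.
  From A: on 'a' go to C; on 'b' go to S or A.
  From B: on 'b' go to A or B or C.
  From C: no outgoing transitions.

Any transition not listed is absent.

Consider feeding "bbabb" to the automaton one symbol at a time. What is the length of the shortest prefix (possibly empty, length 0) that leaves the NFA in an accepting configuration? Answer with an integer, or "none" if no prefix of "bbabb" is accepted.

none

Start in {S}.
Read 'b': S→∅; now ∅.
The set is empty and remains empty for the remaining 4 symbols.
No reachable set along the way intersects F.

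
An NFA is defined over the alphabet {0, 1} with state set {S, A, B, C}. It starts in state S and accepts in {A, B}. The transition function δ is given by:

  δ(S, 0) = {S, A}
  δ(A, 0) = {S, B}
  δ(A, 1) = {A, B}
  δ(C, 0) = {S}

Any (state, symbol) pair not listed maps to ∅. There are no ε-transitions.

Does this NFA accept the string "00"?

Start in {S}.
Read '0': {S} → {S, A}.
Read '0': {S, A} → {S, A, B}.
The final set {S, A, B} contains the accepting states A, B.

Yes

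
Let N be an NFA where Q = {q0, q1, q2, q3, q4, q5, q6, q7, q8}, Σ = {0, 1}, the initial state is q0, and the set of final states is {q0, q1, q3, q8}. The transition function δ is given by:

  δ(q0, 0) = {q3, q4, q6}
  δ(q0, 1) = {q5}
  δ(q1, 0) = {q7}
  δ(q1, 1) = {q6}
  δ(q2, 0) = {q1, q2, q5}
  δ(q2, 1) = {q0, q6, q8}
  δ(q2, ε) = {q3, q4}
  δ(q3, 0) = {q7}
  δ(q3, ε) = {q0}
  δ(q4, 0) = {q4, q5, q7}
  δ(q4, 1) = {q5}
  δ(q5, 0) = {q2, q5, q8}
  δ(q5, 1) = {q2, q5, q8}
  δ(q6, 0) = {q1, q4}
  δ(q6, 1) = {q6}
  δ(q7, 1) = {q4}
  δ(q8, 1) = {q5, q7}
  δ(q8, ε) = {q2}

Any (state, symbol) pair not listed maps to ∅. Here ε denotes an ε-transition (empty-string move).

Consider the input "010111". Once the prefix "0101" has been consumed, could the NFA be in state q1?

Start in {q0}.
Read '0': q0→{q3, q4, q6}; union {q3, q4, q6}; ε-closure = {q0, q3, q4, q6}.
Read '1': q0→{q5}, q3→∅, q4→{q5}, q6→{q6}; now {q5, q6}.
Read '0': q5→{q2, q5, q8}, q6→{q1, q4}; union {q1, q2, q4, q5, q8}; ε-closure = {q0, q1, q2, q3, q4, q5, q8}.
Read '1': q0→{q5}, q1→{q6}, q2→{q0, q6, q8}, q3→∅, q4→{q5}, q5→{q2, q5, q8}, q8→{q5, q7}; union {q0, q2, q5, q6, q7, q8}; ε-closure = {q0, q2, q3, q4, q5, q6, q7, q8}.
State q1 is not in {q0, q2, q3, q4, q5, q6, q7, q8}.

No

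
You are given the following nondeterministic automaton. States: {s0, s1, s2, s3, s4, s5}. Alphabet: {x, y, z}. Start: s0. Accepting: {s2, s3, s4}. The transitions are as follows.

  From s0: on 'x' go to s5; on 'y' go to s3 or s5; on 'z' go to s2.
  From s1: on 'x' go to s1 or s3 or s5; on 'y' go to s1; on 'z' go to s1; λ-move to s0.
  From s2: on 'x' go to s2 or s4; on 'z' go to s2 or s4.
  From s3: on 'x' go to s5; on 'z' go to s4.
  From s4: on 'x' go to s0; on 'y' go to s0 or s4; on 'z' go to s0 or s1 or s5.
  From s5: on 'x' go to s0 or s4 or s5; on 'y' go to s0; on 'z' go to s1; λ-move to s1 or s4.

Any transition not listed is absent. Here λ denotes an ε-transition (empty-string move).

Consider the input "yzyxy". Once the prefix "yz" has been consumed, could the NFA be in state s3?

No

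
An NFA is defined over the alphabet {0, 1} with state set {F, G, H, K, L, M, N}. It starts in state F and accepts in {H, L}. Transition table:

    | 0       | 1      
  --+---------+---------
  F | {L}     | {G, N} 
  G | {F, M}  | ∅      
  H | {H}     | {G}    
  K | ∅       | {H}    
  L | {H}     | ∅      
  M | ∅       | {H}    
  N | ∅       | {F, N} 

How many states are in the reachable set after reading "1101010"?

Start in {F}.
Read '1': F→{G, N}; now {G, N}.
Read '1': G→∅, N→{F, N}; now {F, N}.
Read '0': F→{L}, N→∅; now {L}.
Read '1': L→∅; now ∅.
The set is empty and remains empty for the remaining 3 symbols.
That set has 0 states.

0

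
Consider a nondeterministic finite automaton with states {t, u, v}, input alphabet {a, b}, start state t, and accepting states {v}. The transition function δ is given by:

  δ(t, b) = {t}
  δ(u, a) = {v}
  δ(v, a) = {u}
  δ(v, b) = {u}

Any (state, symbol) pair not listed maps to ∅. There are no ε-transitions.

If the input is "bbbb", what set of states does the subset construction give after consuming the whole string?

{t}

Start in {t}.
Read 'b': {t} → {t}.
Read 'b': {t} → {t}.
Read 'b': {t} → {t}.
Read 'b': {t} → {t}.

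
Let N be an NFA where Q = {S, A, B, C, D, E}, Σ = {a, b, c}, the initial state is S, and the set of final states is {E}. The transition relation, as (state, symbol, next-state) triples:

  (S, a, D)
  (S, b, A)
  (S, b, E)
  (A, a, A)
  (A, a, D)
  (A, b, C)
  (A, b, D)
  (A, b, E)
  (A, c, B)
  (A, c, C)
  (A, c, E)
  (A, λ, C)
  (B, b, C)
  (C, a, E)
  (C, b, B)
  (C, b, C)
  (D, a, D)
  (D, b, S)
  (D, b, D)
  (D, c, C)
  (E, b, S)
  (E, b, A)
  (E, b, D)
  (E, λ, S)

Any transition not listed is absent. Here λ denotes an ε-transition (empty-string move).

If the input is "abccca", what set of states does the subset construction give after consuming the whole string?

∅

Start in {S}.
Read 'a': S→{D}; now {D}.
Read 'b': D→{S, D}; now {S, D}.
Read 'c': S→∅, D→{C}; now {C}.
Read 'c': C→∅; now ∅.
The set is empty and remains empty for the remaining 2 symbols.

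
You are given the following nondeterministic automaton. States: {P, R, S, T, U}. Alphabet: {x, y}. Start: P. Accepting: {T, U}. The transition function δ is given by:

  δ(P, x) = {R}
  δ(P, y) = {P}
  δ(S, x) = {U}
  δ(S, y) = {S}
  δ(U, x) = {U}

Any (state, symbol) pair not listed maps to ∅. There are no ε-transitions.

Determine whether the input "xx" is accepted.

No

Start in {P}.
Read 'x': {P} → {R}.
Read 'x': {R} → ∅.
The final set ∅ contains no accepting state.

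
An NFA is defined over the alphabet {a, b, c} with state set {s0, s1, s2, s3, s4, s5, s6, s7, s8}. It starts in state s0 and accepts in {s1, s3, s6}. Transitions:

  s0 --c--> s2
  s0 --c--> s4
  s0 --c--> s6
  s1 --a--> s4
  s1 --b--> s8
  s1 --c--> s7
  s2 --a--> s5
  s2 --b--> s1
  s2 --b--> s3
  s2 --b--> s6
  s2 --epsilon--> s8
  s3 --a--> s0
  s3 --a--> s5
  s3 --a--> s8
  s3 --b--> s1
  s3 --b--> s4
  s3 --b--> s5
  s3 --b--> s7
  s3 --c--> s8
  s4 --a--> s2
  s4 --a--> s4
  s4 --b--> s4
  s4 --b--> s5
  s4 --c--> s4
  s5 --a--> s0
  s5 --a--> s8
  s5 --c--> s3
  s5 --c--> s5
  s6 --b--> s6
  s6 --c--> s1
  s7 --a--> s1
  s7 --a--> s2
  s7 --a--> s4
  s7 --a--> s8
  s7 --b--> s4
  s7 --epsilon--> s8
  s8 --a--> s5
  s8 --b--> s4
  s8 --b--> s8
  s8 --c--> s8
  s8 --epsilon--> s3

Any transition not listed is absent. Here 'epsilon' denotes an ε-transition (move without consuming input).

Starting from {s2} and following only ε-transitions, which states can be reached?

{s2, s3, s8}

Begin with {s2}.
ε-move s2 → s8; add s8.
ε-move s8 → s3; add s3.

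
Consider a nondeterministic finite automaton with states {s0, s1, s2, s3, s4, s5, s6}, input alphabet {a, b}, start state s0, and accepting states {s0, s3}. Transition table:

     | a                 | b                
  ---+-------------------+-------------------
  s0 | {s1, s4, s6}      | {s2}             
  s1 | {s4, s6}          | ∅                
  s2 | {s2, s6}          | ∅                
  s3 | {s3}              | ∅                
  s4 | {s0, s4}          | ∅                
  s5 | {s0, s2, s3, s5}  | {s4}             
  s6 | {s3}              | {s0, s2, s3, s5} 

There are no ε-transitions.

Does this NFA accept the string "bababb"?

Start in {s0}.
Read 'b': s0→{s2}; now {s2}.
Read 'a': s2→{s2, s6}; now {s2, s6}.
Read 'b': s2→∅, s6→{s0, s2, s3, s5}; now {s0, s2, s3, s5}.
Read 'a': s0→{s1, s4, s6}, s2→{s2, s6}, s3→{s3}, s5→{s0, s2, s3, s5}; now {s0, s1, s2, s3, s4, s5, s6}.
Read 'b': s0→{s2}, s1→∅, s2→∅, s3→∅, s4→∅, s5→{s4}, s6→{s0, s2, s3, s5}; now {s0, s2, s3, s4, s5}.
Read 'b': s0→{s2}, s2→∅, s3→∅, s4→∅, s5→{s4}; now {s2, s4}.
The final set {s2, s4} contains no accepting state.

No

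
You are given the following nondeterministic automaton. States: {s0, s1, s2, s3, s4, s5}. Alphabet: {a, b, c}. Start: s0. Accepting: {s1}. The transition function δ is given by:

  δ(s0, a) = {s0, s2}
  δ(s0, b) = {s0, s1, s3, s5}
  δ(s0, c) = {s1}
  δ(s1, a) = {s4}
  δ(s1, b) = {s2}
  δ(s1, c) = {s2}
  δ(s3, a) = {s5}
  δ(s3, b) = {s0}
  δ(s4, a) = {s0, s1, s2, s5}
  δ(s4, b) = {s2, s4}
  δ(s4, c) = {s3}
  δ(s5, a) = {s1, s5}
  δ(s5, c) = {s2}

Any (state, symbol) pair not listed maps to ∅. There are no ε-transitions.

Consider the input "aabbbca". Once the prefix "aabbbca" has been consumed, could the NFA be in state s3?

No

Start in {s0}.
Read 'a': s0→{s0, s2}; now {s0, s2}.
Read 'a': s0→{s0, s2}, s2→∅; now {s0, s2}.
Read 'b': s0→{s0, s1, s3, s5}, s2→∅; now {s0, s1, s3, s5}.
Read 'b': s0→{s0, s1, s3, s5}, s1→{s2}, s3→{s0}, s5→∅; now {s0, s1, s2, s3, s5}.
Read 'b': s0→{s0, s1, s3, s5}, s1→{s2}, s2→∅, s3→{s0}, s5→∅; now {s0, s1, s2, s3, s5}.
Read 'c': s0→{s1}, s1→{s2}, s2→∅, s3→∅, s5→{s2}; now {s1, s2}.
Read 'a': s1→{s4}, s2→∅; now {s4}.
State s3 is not in {s4}.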